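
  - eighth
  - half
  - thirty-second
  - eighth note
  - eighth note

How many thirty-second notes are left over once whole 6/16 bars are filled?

5

One bar of 6/16 = 12 thirty-second notes.
Convert each value to thirty-second notes: eighth = 4; half = 16; thirty-second = 1; eighth note = 4; eighth note = 4.
Altogether 4 + 16 + 1 + 4 + 4 = 29.
29 ÷ 12 = 2 complete bars with 5 thirty-second notes remaining.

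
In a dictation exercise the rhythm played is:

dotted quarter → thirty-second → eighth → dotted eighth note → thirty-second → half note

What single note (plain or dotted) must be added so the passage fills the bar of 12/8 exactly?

quarter note

The bar of 12/8 = 48 thirty-second notes.
Convert each value to thirty-second notes: dotted quarter = 12; thirty-second = 1; eighth = 4; dotted eighth note = 6; thirty-second = 1; half note = 16.
Altogether 12 + 1 + 4 + 6 + 1 + 16 = 40.
Remaining: 48 − 40 = 8 thirty-second notes, which is a quarter note.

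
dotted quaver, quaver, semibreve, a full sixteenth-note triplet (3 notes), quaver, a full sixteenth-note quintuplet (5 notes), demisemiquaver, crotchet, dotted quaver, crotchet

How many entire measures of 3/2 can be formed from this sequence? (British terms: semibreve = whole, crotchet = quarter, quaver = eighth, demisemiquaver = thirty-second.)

One bar of 3/2 = 48 thirty-second notes.
Convert each value to thirty-second notes: dotted quaver = 6; quaver = 4; semibreve = 32; a full sixteenth-note triplet (3 notes) (three triplet sixteenths span one eighth) = 4; quaver = 4; a full sixteenth-note quintuplet (5 notes) (five quintuplet sixteenths span one quarter) = 8; demisemiquaver = 1; crotchet = 8; dotted quaver = 6; crotchet = 8.
Altogether 6 + 4 + 32 + 4 + 4 + 8 + 1 + 8 + 6 + 8 = 81.
81 ÷ 48 = 1 complete bar with 33 left over.

1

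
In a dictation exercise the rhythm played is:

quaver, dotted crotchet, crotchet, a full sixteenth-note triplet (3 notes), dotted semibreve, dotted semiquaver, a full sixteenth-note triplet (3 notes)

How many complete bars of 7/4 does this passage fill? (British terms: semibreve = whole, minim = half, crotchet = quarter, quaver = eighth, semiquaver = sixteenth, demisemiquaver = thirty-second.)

One bar of 7/4 = 56 thirty-second notes.
Convert each value to thirty-second notes: quaver = 4; dotted crotchet = 12; crotchet = 8; a full sixteenth-note triplet (3 notes) (three triplet sixteenths span one eighth) = 4; dotted semibreve = 48; dotted semiquaver = 3; a full sixteenth-note triplet (3 notes) (three triplet sixteenths span one eighth) = 4.
Sum: 4 + 12 + 8 + 4 + 48 + 3 + 4 = 83.
83 ÷ 56 = 1 complete bar with 27 left over.

1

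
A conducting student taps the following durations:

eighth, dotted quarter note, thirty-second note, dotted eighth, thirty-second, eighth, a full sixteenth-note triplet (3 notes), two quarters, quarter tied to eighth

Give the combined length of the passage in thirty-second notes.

60

Express everything in thirty-second notes: eighth = 4; dotted quarter note = 12; thirty-second note = 1; dotted eighth = 6; thirty-second = 1; eighth = 4; a full sixteenth-note triplet (3 notes) (three triplet sixteenths span one eighth) = 4; quarter = 8; quarter = 8; quarter tied to eighth (quarter + eighth) = 12.
Sum: 4 + 12 + 1 + 6 + 1 + 4 + 4 + 8 + 8 + 12 = 60 thirty-second notes.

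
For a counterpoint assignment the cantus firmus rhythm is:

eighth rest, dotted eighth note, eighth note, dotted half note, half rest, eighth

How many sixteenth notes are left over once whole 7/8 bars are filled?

1

One bar of 7/8 = 14 sixteenth notes.
Express everything in sixteenth notes: eighth rest = 2; dotted eighth note = 3; eighth note = 2; dotted half note = 12; half rest = 8; eighth = 2.
Sum: 2 + 3 + 2 + 12 + 8 + 2 = 29.
29 ÷ 14 = 2 complete bars with 1 sixteenth note remaining.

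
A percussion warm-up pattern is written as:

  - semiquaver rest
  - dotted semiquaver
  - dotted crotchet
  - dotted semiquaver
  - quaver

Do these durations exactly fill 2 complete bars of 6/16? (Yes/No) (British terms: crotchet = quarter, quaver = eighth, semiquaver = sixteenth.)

Yes

One bar of 6/16 = 12 thirty-second notes, so 2 bars = 24.
Each duration in thirty-second notes: semiquaver rest = 2; dotted semiquaver = 3; dotted crotchet = 12; dotted semiquaver = 3; quaver = 4.
Total: 2 + 3 + 12 + 3 + 4 = 24.
24 equals 24, so the answer is Yes.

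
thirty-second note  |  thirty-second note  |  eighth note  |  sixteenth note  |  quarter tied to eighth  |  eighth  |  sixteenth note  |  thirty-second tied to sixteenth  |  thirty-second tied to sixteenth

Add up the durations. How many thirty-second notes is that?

32

Convert each value to thirty-second notes: thirty-second note = 1; thirty-second note = 1; eighth note = 4; sixteenth note = 2; quarter tied to eighth (quarter + eighth) = 12; eighth = 4; sixteenth note = 2; thirty-second tied to sixteenth (thirty-second + sixteenth) = 3; thirty-second tied to sixteenth (thirty-second + sixteenth) = 3.
Sum: 1 + 1 + 4 + 2 + 12 + 4 + 2 + 3 + 3 = 32 thirty-second notes.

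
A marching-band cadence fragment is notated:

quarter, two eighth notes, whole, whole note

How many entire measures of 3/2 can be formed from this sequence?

One bar of 3/2 = 12 eighth notes.
Express everything in eighth notes: quarter = 2; eighth note = 1; eighth note = 1; whole = 8; whole note = 8.
Adding: 2 + 1 + 1 + 8 + 8 = 20.
20 ÷ 12 = 1 complete bar with 8 left over.

1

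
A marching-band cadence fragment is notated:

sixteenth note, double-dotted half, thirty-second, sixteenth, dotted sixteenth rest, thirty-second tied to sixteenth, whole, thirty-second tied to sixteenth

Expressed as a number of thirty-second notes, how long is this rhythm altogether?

Working in thirty-second notes: sixteenth note = 2; double-dotted half = 28; thirty-second = 1; sixteenth = 2; dotted sixteenth rest = 3; thirty-second tied to sixteenth (thirty-second + sixteenth) = 3; whole = 32; thirty-second tied to sixteenth (thirty-second + sixteenth) = 3.
Altogether 2 + 28 + 1 + 2 + 3 + 3 + 32 + 3 = 74 thirty-second notes.

74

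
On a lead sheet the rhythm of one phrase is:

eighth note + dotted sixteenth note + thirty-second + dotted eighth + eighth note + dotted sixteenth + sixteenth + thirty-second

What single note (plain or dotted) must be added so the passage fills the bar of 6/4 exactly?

dotted half note

The bar of 6/4 = 48 thirty-second notes.
Each duration in thirty-second notes: eighth note = 4; dotted sixteenth note = 3; thirty-second = 1; dotted eighth = 6; eighth note = 4; dotted sixteenth = 3; sixteenth = 2; thirty-second = 1.
Sum: 4 + 3 + 1 + 6 + 4 + 3 + 2 + 1 = 24.
Remaining: 48 − 24 = 24 thirty-second notes, which is a dotted half note.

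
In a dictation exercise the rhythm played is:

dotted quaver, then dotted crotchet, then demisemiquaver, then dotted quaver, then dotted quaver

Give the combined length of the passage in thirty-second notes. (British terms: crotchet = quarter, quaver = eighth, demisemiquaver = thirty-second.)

In thirty-second notes: dotted quaver = 6; dotted crotchet = 12; demisemiquaver = 1; dotted quaver = 6; dotted quaver = 6.
Adding: 6 + 12 + 1 + 6 + 6 = 31 thirty-second notes.

31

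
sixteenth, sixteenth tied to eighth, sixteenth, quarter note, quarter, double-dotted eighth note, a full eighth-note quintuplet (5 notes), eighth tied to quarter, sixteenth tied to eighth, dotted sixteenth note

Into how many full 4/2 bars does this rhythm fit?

One bar of 4/2 = 64 thirty-second notes.
Express everything in thirty-second notes: sixteenth = 2; sixteenth tied to eighth (sixteenth + eighth) = 6; sixteenth = 2; quarter note = 8; quarter = 8; double-dotted eighth note = 7; a full eighth-note quintuplet (5 notes) (five quintuplet eighths span one half) = 16; eighth tied to quarter (eighth + quarter) = 12; sixteenth tied to eighth (sixteenth + eighth) = 6; dotted sixteenth note = 3.
Altogether 2 + 6 + 2 + 8 + 8 + 7 + 16 + 12 + 6 + 3 = 70.
70 ÷ 64 = 1 complete bar with 6 left over.

1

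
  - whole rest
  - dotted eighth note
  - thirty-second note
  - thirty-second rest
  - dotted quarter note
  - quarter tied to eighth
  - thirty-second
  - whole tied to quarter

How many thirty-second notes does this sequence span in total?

105

Working in thirty-second notes: whole rest = 32; dotted eighth note = 6; thirty-second note = 1; thirty-second rest = 1; dotted quarter note = 12; quarter tied to eighth (quarter + eighth) = 12; thirty-second = 1; whole tied to quarter (whole + quarter) = 40.
Adding: 32 + 6 + 1 + 1 + 12 + 12 + 1 + 40 = 105 thirty-second notes.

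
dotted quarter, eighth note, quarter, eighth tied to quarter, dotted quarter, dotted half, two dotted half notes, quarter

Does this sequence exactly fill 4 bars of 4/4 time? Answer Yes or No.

Yes

One bar of 4/4 = 8 eighth notes, so 4 bars = 32.
In eighth notes: dotted quarter = 3; eighth note = 1; quarter = 2; eighth tied to quarter (eighth + quarter) = 3; dotted quarter = 3; dotted half = 6; dotted half note = 6; dotted half note = 6; quarter = 2.
Adding: 3 + 1 + 2 + 3 + 3 + 6 + 6 + 6 + 2 = 32.
32 equals 32, so the answer is Yes.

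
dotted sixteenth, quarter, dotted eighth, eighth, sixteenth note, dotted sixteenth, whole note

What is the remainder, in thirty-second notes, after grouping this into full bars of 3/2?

10

One bar of 3/2 = 48 thirty-second notes.
In thirty-second notes: dotted sixteenth = 3; quarter = 8; dotted eighth = 6; eighth = 4; sixteenth note = 2; dotted sixteenth = 3; whole note = 32.
Total: 3 + 8 + 6 + 4 + 2 + 3 + 32 = 58.
58 ÷ 48 = 1 complete bar with 10 thirty-second notes remaining.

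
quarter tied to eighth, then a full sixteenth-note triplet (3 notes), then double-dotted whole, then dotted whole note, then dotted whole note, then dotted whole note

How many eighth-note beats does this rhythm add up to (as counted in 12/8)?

54

One eighth-note beat = 2 sixteenth notes.
Express everything in sixteenth notes: quarter tied to eighth (quarter + eighth) = 6; a full sixteenth-note triplet (3 notes) (three triplet sixteenths span one eighth) = 2; double-dotted whole = 28; dotted whole note = 24; dotted whole note = 24; dotted whole note = 24.
Altogether 6 + 2 + 28 + 24 + 24 + 24 = 108.
108 ÷ 2 = 54 beats.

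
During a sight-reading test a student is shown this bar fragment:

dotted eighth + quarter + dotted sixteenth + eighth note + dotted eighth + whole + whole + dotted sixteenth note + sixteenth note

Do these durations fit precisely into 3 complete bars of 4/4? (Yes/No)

Yes

One bar of 4/4 = 32 thirty-second notes, so 3 bars = 96.
Convert each value to thirty-second notes: dotted eighth = 6; quarter = 8; dotted sixteenth = 3; eighth note = 4; dotted eighth = 6; whole = 32; whole = 32; dotted sixteenth note = 3; sixteenth note = 2.
Total: 6 + 8 + 3 + 4 + 6 + 32 + 32 + 3 + 2 = 96.
96 equals 96, so the answer is Yes.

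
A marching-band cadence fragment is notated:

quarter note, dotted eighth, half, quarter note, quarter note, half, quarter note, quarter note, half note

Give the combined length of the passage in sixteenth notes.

Each duration in sixteenth notes: quarter note = 4; dotted eighth = 3; half = 8; quarter note = 4; quarter note = 4; half = 8; quarter note = 4; quarter note = 4; half note = 8.
Adding: 4 + 3 + 8 + 4 + 4 + 8 + 4 + 4 + 8 = 47 sixteenth notes.

47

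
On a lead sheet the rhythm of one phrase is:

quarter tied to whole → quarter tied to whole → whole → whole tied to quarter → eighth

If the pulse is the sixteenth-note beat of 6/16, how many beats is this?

78

One sixteenth-note beat = 2 thirty-second notes.
Each duration in thirty-second notes: quarter tied to whole (quarter + whole) = 40; quarter tied to whole (quarter + whole) = 40; whole = 32; whole tied to quarter (whole + quarter) = 40; eighth = 4.
Sum: 40 + 40 + 32 + 40 + 4 = 156.
156 ÷ 2 = 78 beats.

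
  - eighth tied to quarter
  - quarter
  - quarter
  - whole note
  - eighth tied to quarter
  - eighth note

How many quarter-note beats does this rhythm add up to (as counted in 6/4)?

One quarter-note beat = 2 eighth notes.
Working in eighth notes: eighth tied to quarter (eighth + quarter) = 3; quarter = 2; quarter = 2; whole note = 8; eighth tied to quarter (eighth + quarter) = 3; eighth note = 1.
Total: 3 + 2 + 2 + 8 + 3 + 1 = 19.
19 ÷ 2 = 9.5 beats.

9.5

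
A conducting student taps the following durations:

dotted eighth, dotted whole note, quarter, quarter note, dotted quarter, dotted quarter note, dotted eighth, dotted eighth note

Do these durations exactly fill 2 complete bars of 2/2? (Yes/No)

No

One bar of 2/2 = 16 sixteenth notes, so 2 bars = 32.
Express everything in sixteenth notes: dotted eighth = 3; dotted whole note = 24; quarter = 4; quarter note = 4; dotted quarter = 6; dotted quarter note = 6; dotted eighth = 3; dotted eighth note = 3.
Sum: 3 + 24 + 4 + 4 + 6 + 6 + 3 + 3 = 53.
53 exceeds 32, so the answer is No.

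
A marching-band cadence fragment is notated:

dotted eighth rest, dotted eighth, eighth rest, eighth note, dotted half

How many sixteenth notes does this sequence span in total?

Express everything in sixteenth notes: dotted eighth rest = 3; dotted eighth = 3; eighth rest = 2; eighth note = 2; dotted half = 12.
Altogether 3 + 3 + 2 + 2 + 12 = 22 sixteenth notes.

22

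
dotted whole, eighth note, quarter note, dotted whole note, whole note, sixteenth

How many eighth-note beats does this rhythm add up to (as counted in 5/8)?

35.5

One eighth-note beat = 2 sixteenth notes.
Working in sixteenth notes: dotted whole = 24; eighth note = 2; quarter note = 4; dotted whole note = 24; whole note = 16; sixteenth = 1.
Altogether 24 + 2 + 4 + 24 + 16 + 1 = 71.
71 ÷ 2 = 35.5 beats.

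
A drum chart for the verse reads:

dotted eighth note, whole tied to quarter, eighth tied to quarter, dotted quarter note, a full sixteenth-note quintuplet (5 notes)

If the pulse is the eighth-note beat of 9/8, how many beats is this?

One eighth-note beat = 2 sixteenth notes.
Working in sixteenth notes: dotted eighth note = 3; whole tied to quarter (whole + quarter) = 20; eighth tied to quarter (eighth + quarter) = 6; dotted quarter note = 6; a full sixteenth-note quintuplet (5 notes) (five quintuplet sixteenths span one quarter) = 4.
Altogether 3 + 20 + 6 + 6 + 4 = 39.
39 ÷ 2 = 19.5 beats.

19.5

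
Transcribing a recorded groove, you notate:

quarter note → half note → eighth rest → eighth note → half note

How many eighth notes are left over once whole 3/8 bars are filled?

0

One bar of 3/8 = 3 eighth notes.
Each duration in eighth notes: quarter note = 2; half note = 4; eighth rest = 1; eighth note = 1; half note = 4.
Altogether 2 + 4 + 1 + 1 + 4 = 12.
12 ÷ 3 = 4 complete bars with 0 eighth notes remaining.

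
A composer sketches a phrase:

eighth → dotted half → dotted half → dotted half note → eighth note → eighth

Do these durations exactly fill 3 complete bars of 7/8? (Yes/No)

Yes

One bar of 7/8 = 7 eighth notes, so 3 bars = 21.
Convert each value to eighth notes: eighth = 1; dotted half = 6; dotted half = 6; dotted half note = 6; eighth note = 1; eighth = 1.
Adding: 1 + 6 + 6 + 6 + 1 + 1 = 21.
21 equals 21, so the answer is Yes.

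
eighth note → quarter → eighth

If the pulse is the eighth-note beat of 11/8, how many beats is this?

One eighth-note beat = 2 sixteenth notes.
In sixteenth notes: eighth note = 2; quarter = 4; eighth = 2.
Total: 2 + 4 + 2 = 8.
8 ÷ 2 = 4 beats.

4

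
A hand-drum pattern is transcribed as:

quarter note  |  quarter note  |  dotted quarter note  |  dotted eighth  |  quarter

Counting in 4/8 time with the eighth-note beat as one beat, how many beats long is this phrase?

One eighth-note beat = 2 sixteenth notes.
In sixteenth notes: quarter note = 4; quarter note = 4; dotted quarter note = 6; dotted eighth = 3; quarter = 4.
Sum: 4 + 4 + 6 + 3 + 4 = 21.
21 ÷ 2 = 10.5 beats.

10.5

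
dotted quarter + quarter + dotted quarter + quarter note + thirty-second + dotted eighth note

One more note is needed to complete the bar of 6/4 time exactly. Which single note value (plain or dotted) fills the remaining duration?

thirty-second note

The bar of 6/4 = 48 thirty-second notes.
Convert each value to thirty-second notes: dotted quarter = 12; quarter = 8; dotted quarter = 12; quarter note = 8; thirty-second = 1; dotted eighth note = 6.
Altogether 12 + 8 + 12 + 8 + 1 + 6 = 47.
Remaining: 48 − 47 = 1 thirty-second note, which is a thirty-second note.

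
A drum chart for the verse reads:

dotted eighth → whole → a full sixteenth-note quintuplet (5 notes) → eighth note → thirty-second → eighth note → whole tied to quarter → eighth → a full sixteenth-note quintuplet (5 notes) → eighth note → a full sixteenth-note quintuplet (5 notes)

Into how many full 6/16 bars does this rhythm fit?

9

One bar of 6/16 = 12 thirty-second notes.
Convert each value to thirty-second notes: dotted eighth = 6; whole = 32; a full sixteenth-note quintuplet (5 notes) (five quintuplet sixteenths span one quarter) = 8; eighth note = 4; thirty-second = 1; eighth note = 4; whole tied to quarter (whole + quarter) = 40; eighth = 4; a full sixteenth-note quintuplet (5 notes) (five quintuplet sixteenths span one quarter) = 8; eighth note = 4; a full sixteenth-note quintuplet (5 notes) (five quintuplet sixteenths span one quarter) = 8.
Sum: 6 + 32 + 8 + 4 + 1 + 4 + 40 + 4 + 8 + 4 + 8 = 119.
119 ÷ 12 = 9 complete bars with 11 left over.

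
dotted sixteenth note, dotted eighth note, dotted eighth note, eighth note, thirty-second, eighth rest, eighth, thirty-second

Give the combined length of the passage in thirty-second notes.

29

Convert each value to thirty-second notes: dotted sixteenth note = 3; dotted eighth note = 6; dotted eighth note = 6; eighth note = 4; thirty-second = 1; eighth rest = 4; eighth = 4; thirty-second = 1.
Adding: 3 + 6 + 6 + 4 + 1 + 4 + 4 + 1 = 29 thirty-second notes.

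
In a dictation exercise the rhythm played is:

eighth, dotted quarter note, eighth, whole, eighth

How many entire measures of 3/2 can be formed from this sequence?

One bar of 3/2 = 12 eighth notes.
Convert each value to eighth notes: eighth = 1; dotted quarter note = 3; eighth = 1; whole = 8; eighth = 1.
Sum: 1 + 3 + 1 + 8 + 1 = 14.
14 ÷ 12 = 1 complete bar with 2 left over.

1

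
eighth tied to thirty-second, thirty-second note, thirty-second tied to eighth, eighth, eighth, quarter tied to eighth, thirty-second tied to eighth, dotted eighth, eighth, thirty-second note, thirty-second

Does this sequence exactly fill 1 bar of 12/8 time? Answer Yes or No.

Yes

One bar of 12/8 = 48 thirty-second notes.
Working in thirty-second notes: eighth tied to thirty-second (eighth + thirty-second) = 5; thirty-second note = 1; thirty-second tied to eighth (thirty-second + eighth) = 5; eighth = 4; eighth = 4; quarter tied to eighth (quarter + eighth) = 12; thirty-second tied to eighth (thirty-second + eighth) = 5; dotted eighth = 6; eighth = 4; thirty-second note = 1; thirty-second = 1.
Adding: 5 + 1 + 5 + 4 + 4 + 12 + 5 + 6 + 4 + 1 + 1 = 48.
48 equals 48, so the answer is Yes.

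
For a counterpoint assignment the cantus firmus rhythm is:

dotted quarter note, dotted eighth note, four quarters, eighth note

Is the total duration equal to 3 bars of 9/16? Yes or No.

One bar of 9/16 = 9 sixteenth notes, so 3 bars = 27.
Convert each value to sixteenth notes: dotted quarter note = 6; dotted eighth note = 3; quarter = 4; quarter = 4; quarter = 4; quarter = 4; eighth note = 2.
Adding: 6 + 3 + 4 + 4 + 4 + 4 + 2 = 27.
27 equals 27, so the answer is Yes.

Yes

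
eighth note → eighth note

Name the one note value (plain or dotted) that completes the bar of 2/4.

The bar of 2/4 = 4 eighth notes.
Express everything in eighth notes: eighth note = 1; eighth note = 1.
Sum: 1 + 1 = 2.
Remaining: 4 − 2 = 2 eighth notes, which is a quarter note.

quarter note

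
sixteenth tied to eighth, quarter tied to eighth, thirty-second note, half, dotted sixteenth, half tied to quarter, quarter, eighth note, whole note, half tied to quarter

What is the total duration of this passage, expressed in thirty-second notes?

130

Convert each value to thirty-second notes: sixteenth tied to eighth (sixteenth + eighth) = 6; quarter tied to eighth (quarter + eighth) = 12; thirty-second note = 1; half = 16; dotted sixteenth = 3; half tied to quarter (half + quarter) = 24; quarter = 8; eighth note = 4; whole note = 32; half tied to quarter (half + quarter) = 24.
Sum: 6 + 12 + 1 + 16 + 3 + 24 + 8 + 4 + 32 + 24 = 130 thirty-second notes.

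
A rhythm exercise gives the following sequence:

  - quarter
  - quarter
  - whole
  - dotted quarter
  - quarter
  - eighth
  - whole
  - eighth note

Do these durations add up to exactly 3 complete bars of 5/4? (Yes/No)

One bar of 5/4 = 10 eighth notes, so 3 bars = 30.
Express everything in eighth notes: quarter = 2; quarter = 2; whole = 8; dotted quarter = 3; quarter = 2; eighth = 1; whole = 8; eighth note = 1.
Adding: 2 + 2 + 8 + 3 + 2 + 1 + 8 + 1 = 27.
27 falls short of 30, so the answer is No.

No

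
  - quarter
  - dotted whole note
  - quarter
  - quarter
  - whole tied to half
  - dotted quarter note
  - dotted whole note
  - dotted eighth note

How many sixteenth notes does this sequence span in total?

93

Express everything in sixteenth notes: quarter = 4; dotted whole note = 24; quarter = 4; quarter = 4; whole tied to half (whole + half) = 24; dotted quarter note = 6; dotted whole note = 24; dotted eighth note = 3.
Total: 4 + 24 + 4 + 4 + 24 + 6 + 24 + 3 = 93 sixteenth notes.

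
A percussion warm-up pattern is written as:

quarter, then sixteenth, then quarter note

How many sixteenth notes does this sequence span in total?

9

Express everything in sixteenth notes: quarter = 4; sixteenth = 1; quarter note = 4.
Sum: 4 + 1 + 4 = 9 sixteenth notes.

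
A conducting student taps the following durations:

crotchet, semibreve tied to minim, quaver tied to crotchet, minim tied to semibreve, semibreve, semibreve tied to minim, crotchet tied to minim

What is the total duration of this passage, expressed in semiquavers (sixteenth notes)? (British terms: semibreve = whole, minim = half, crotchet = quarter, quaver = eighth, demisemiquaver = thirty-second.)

Working in sixteenth notes: crotchet = 4; semibreve tied to minim (semibreve + minim) = 24; quaver tied to crotchet (quaver + crotchet) = 6; minim tied to semibreve (minim + semibreve) = 24; semibreve = 16; semibreve tied to minim (semibreve + minim) = 24; crotchet tied to minim (crotchet + minim) = 12.
Total: 4 + 24 + 6 + 24 + 16 + 24 + 12 = 110 sixteenth notes.

110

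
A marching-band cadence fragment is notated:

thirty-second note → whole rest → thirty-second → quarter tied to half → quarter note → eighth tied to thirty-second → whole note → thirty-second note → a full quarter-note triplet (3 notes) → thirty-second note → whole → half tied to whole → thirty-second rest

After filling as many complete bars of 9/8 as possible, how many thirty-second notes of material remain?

One bar of 9/8 = 36 thirty-second notes.
Convert each value to thirty-second notes: thirty-second note = 1; whole rest = 32; thirty-second = 1; quarter tied to half (quarter + half) = 24; quarter note = 8; eighth tied to thirty-second (eighth + thirty-second) = 5; whole note = 32; thirty-second note = 1; a full quarter-note triplet (3 notes) (three triplet quarters span one half) = 16; thirty-second note = 1; whole = 32; half tied to whole (half + whole) = 48; thirty-second rest = 1.
Sum: 1 + 32 + 1 + 24 + 8 + 5 + 32 + 1 + 16 + 1 + 32 + 48 + 1 = 202.
202 ÷ 36 = 5 complete bars with 22 thirty-second notes remaining.

22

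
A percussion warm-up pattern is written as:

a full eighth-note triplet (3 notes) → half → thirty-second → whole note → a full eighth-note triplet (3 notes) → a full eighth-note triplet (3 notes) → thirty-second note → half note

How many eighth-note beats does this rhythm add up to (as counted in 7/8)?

One eighth-note beat = 4 thirty-second notes.
Working in thirty-second notes: a full eighth-note triplet (3 notes) (three triplet eighths span one quarter) = 8; half = 16; thirty-second = 1; whole note = 32; a full eighth-note triplet (3 notes) (three triplet eighths span one quarter) = 8; a full eighth-note triplet (3 notes) (three triplet eighths span one quarter) = 8; thirty-second note = 1; half note = 16.
Adding: 8 + 16 + 1 + 32 + 8 + 8 + 1 + 16 = 90.
90 ÷ 4 = 22.5 beats.

22.5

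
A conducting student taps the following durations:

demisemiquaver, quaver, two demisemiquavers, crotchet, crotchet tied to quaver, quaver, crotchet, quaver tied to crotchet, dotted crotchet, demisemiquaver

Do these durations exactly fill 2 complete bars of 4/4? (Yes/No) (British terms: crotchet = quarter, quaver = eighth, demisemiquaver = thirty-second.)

One bar of 4/4 = 32 thirty-second notes, so 2 bars = 64.
Working in thirty-second notes: demisemiquaver = 1; quaver = 4; demisemiquaver = 1; demisemiquaver = 1; crotchet = 8; crotchet tied to quaver (crotchet + quaver) = 12; quaver = 4; crotchet = 8; quaver tied to crotchet (quaver + crotchet) = 12; dotted crotchet = 12; demisemiquaver = 1.
Altogether 1 + 4 + 1 + 1 + 8 + 12 + 4 + 8 + 12 + 12 + 1 = 64.
64 equals 64, so the answer is Yes.

Yes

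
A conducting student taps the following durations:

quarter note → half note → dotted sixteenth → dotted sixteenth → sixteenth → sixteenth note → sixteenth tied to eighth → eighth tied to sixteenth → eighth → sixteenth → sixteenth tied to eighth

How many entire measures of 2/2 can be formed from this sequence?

One bar of 2/2 = 32 thirty-second notes.
Each duration in thirty-second notes: quarter note = 8; half note = 16; dotted sixteenth = 3; dotted sixteenth = 3; sixteenth = 2; sixteenth note = 2; sixteenth tied to eighth (sixteenth + eighth) = 6; eighth tied to sixteenth (eighth + sixteenth) = 6; eighth = 4; sixteenth = 2; sixteenth tied to eighth (sixteenth + eighth) = 6.
Sum: 8 + 16 + 3 + 3 + 2 + 2 + 6 + 6 + 4 + 2 + 6 = 58.
58 ÷ 32 = 1 complete bar with 26 left over.

1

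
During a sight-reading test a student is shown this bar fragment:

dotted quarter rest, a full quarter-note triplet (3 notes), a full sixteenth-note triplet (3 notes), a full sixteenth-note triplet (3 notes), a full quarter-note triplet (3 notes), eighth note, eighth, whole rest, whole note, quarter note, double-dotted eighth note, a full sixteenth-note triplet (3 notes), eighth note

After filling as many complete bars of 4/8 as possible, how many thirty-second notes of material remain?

3

One bar of 4/8 = 16 thirty-second notes.
Express everything in thirty-second notes: dotted quarter rest = 12; a full quarter-note triplet (3 notes) (three triplet quarters span one half) = 16; a full sixteenth-note triplet (3 notes) (three triplet sixteenths span one eighth) = 4; a full sixteenth-note triplet (3 notes) (three triplet sixteenths span one eighth) = 4; a full quarter-note triplet (3 notes) (three triplet quarters span one half) = 16; eighth note = 4; eighth = 4; whole rest = 32; whole note = 32; quarter note = 8; double-dotted eighth note = 7; a full sixteenth-note triplet (3 notes) (three triplet sixteenths span one eighth) = 4; eighth note = 4.
Adding: 12 + 16 + 4 + 4 + 16 + 4 + 4 + 32 + 32 + 8 + 7 + 4 + 4 = 147.
147 ÷ 16 = 9 complete bars with 3 thirty-second notes remaining.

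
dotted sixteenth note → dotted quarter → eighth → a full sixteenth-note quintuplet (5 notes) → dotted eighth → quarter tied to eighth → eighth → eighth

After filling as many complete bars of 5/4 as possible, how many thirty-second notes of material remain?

One bar of 5/4 = 40 thirty-second notes.
In thirty-second notes: dotted sixteenth note = 3; dotted quarter = 12; eighth = 4; a full sixteenth-note quintuplet (5 notes) (five quintuplet sixteenths span one quarter) = 8; dotted eighth = 6; quarter tied to eighth (quarter + eighth) = 12; eighth = 4; eighth = 4.
Adding: 3 + 12 + 4 + 8 + 6 + 12 + 4 + 4 = 53.
53 ÷ 40 = 1 complete bar with 13 thirty-second notes remaining.

13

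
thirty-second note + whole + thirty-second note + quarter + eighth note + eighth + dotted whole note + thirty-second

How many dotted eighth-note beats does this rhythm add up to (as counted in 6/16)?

16.5

One dotted eighth-note beat = 6 thirty-second notes.
Convert each value to thirty-second notes: thirty-second note = 1; whole = 32; thirty-second note = 1; quarter = 8; eighth note = 4; eighth = 4; dotted whole note = 48; thirty-second = 1.
Adding: 1 + 32 + 1 + 8 + 4 + 4 + 48 + 1 = 99.
99 ÷ 6 = 16.5 beats.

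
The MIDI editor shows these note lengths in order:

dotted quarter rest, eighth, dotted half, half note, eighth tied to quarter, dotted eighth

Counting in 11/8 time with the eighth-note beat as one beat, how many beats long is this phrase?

18.5

One eighth-note beat = 2 sixteenth notes.
Convert each value to sixteenth notes: dotted quarter rest = 6; eighth = 2; dotted half = 12; half note = 8; eighth tied to quarter (eighth + quarter) = 6; dotted eighth = 3.
Total: 6 + 2 + 12 + 8 + 6 + 3 = 37.
37 ÷ 2 = 18.5 beats.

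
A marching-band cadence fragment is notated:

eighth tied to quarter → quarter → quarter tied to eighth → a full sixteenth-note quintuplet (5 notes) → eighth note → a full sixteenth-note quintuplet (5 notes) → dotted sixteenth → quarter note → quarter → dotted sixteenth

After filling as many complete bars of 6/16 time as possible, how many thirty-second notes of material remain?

2

One bar of 6/16 = 12 thirty-second notes.
Express everything in thirty-second notes: eighth tied to quarter (eighth + quarter) = 12; quarter = 8; quarter tied to eighth (quarter + eighth) = 12; a full sixteenth-note quintuplet (5 notes) (five quintuplet sixteenths span one quarter) = 8; eighth note = 4; a full sixteenth-note quintuplet (5 notes) (five quintuplet sixteenths span one quarter) = 8; dotted sixteenth = 3; quarter note = 8; quarter = 8; dotted sixteenth = 3.
Sum: 12 + 8 + 12 + 8 + 4 + 8 + 3 + 8 + 8 + 3 = 74.
74 ÷ 12 = 6 complete bars with 2 thirty-second notes remaining.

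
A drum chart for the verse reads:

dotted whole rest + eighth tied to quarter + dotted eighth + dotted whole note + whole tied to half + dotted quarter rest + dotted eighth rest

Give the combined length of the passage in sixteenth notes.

Working in sixteenth notes: dotted whole rest = 24; eighth tied to quarter (eighth + quarter) = 6; dotted eighth = 3; dotted whole note = 24; whole tied to half (whole + half) = 24; dotted quarter rest = 6; dotted eighth rest = 3.
Total: 24 + 6 + 3 + 24 + 24 + 6 + 3 = 90 sixteenth notes.

90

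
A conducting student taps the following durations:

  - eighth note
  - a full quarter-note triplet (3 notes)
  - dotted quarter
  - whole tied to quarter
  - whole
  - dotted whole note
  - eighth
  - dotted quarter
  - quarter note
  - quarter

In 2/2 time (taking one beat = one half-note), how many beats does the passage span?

11.5

One half-note beat = 4 eighth notes.
Each duration in eighth notes: eighth note = 1; a full quarter-note triplet (3 notes) (three triplet quarters span one half) = 4; dotted quarter = 3; whole tied to quarter (whole + quarter) = 10; whole = 8; dotted whole note = 12; eighth = 1; dotted quarter = 3; quarter note = 2; quarter = 2.
Total: 1 + 4 + 3 + 10 + 8 + 12 + 1 + 3 + 2 + 2 = 46.
46 ÷ 4 = 11.5 beats.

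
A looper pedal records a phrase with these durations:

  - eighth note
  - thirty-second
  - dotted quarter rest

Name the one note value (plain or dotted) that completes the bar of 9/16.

The bar of 9/16 = 18 thirty-second notes.
Express everything in thirty-second notes: eighth note = 4; thirty-second = 1; dotted quarter rest = 12.
Altogether 4 + 1 + 12 = 17.
Remaining: 18 − 17 = 1 thirty-second note, which is a thirty-second note.

thirty-second note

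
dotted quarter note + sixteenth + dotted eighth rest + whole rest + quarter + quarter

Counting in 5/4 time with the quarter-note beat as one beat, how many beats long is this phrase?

One quarter-note beat = 4 sixteenth notes.
Express everything in sixteenth notes: dotted quarter note = 6; sixteenth = 1; dotted eighth rest = 3; whole rest = 16; quarter = 4; quarter = 4.
Sum: 6 + 1 + 3 + 16 + 4 + 4 = 34.
34 ÷ 4 = 8.5 beats.

8.5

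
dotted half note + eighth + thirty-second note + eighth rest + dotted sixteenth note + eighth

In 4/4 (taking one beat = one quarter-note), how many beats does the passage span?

5

One quarter-note beat = 8 thirty-second notes.
Express everything in thirty-second notes: dotted half note = 24; eighth = 4; thirty-second note = 1; eighth rest = 4; dotted sixteenth note = 3; eighth = 4.
Sum: 24 + 4 + 1 + 4 + 3 + 4 = 40.
40 ÷ 8 = 5 beats.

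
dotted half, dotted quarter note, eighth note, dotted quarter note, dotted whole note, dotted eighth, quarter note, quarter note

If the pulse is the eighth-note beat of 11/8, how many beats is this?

30.5

One eighth-note beat = 2 sixteenth notes.
Each duration in sixteenth notes: dotted half = 12; dotted quarter note = 6; eighth note = 2; dotted quarter note = 6; dotted whole note = 24; dotted eighth = 3; quarter note = 4; quarter note = 4.
Altogether 12 + 6 + 2 + 6 + 24 + 3 + 4 + 4 = 61.
61 ÷ 2 = 30.5 beats.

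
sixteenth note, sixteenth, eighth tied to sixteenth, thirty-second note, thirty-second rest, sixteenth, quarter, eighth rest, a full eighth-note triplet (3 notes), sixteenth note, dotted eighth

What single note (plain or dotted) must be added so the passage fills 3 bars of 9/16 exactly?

3 bars of 9/16 = 54 thirty-second notes.
Express everything in thirty-second notes: sixteenth note = 2; sixteenth = 2; eighth tied to sixteenth (eighth + sixteenth) = 6; thirty-second note = 1; thirty-second rest = 1; sixteenth = 2; quarter = 8; eighth rest = 4; a full eighth-note triplet (3 notes) (three triplet eighths span one quarter) = 8; sixteenth note = 2; dotted eighth = 6.
Adding: 2 + 2 + 6 + 1 + 1 + 2 + 8 + 4 + 8 + 2 + 6 = 42.
Remaining: 54 − 42 = 12 thirty-second notes, which is a dotted quarter note.

dotted quarter note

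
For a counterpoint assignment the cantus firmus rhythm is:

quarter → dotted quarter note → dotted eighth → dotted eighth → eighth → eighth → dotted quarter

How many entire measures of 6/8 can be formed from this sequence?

One bar of 6/8 = 12 sixteenth notes.
In sixteenth notes: quarter = 4; dotted quarter note = 6; dotted eighth = 3; dotted eighth = 3; eighth = 2; eighth = 2; dotted quarter = 6.
Adding: 4 + 6 + 3 + 3 + 2 + 2 + 6 = 26.
26 ÷ 12 = 2 complete bars with 2 left over.

2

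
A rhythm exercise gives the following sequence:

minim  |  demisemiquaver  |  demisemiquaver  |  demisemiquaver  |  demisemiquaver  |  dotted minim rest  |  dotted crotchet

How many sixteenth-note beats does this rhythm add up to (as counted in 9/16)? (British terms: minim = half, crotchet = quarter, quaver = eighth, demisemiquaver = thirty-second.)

One sixteenth-note beat = 2 thirty-second notes.
Each duration in thirty-second notes: minim = 16; demisemiquaver = 1; demisemiquaver = 1; demisemiquaver = 1; demisemiquaver = 1; dotted minim rest = 24; dotted crotchet = 12.
Total: 16 + 1 + 1 + 1 + 1 + 24 + 12 = 56.
56 ÷ 2 = 28 beats.

28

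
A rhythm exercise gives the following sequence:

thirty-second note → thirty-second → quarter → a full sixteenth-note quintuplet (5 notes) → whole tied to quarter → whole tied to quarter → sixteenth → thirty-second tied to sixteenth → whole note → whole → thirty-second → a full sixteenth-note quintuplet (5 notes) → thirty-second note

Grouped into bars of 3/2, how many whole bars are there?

One bar of 3/2 = 48 thirty-second notes.
Each duration in thirty-second notes: thirty-second note = 1; thirty-second = 1; quarter = 8; a full sixteenth-note quintuplet (5 notes) (five quintuplet sixteenths span one quarter) = 8; whole tied to quarter (whole + quarter) = 40; whole tied to quarter (whole + quarter) = 40; sixteenth = 2; thirty-second tied to sixteenth (thirty-second + sixteenth) = 3; whole note = 32; whole = 32; thirty-second = 1; a full sixteenth-note quintuplet (5 notes) (five quintuplet sixteenths span one quarter) = 8; thirty-second note = 1.
Sum: 1 + 1 + 8 + 8 + 40 + 40 + 2 + 3 + 32 + 32 + 1 + 8 + 1 = 177.
177 ÷ 48 = 3 complete bars with 33 left over.

3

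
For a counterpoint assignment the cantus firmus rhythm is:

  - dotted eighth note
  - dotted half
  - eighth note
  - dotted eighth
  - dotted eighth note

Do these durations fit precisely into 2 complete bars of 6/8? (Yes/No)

No

One bar of 6/8 = 12 sixteenth notes, so 2 bars = 24.
Working in sixteenth notes: dotted eighth note = 3; dotted half = 12; eighth note = 2; dotted eighth = 3; dotted eighth note = 3.
Adding: 3 + 12 + 2 + 3 + 3 = 23.
23 falls short of 24, so the answer is No.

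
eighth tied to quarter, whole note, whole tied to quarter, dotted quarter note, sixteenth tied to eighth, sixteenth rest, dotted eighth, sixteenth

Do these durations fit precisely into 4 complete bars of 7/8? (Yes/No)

Yes

One bar of 7/8 = 14 sixteenth notes, so 4 bars = 56.
Convert each value to sixteenth notes: eighth tied to quarter (eighth + quarter) = 6; whole note = 16; whole tied to quarter (whole + quarter) = 20; dotted quarter note = 6; sixteenth tied to eighth (sixteenth + eighth) = 3; sixteenth rest = 1; dotted eighth = 3; sixteenth = 1.
Sum: 6 + 16 + 20 + 6 + 3 + 1 + 3 + 1 = 56.
56 equals 56, so the answer is Yes.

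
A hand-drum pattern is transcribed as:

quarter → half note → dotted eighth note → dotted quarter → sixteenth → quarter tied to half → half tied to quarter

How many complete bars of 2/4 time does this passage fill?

One bar of 2/4 = 8 sixteenth notes.
Express everything in sixteenth notes: quarter = 4; half note = 8; dotted eighth note = 3; dotted quarter = 6; sixteenth = 1; quarter tied to half (quarter + half) = 12; half tied to quarter (half + quarter) = 12.
Sum: 4 + 8 + 3 + 6 + 1 + 12 + 12 = 46.
46 ÷ 8 = 5 complete bars with 6 left over.

5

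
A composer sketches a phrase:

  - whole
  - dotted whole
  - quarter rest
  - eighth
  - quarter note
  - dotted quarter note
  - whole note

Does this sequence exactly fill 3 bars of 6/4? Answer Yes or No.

One bar of 6/4 = 12 eighth notes, so 3 bars = 36.
Each duration in eighth notes: whole = 8; dotted whole = 12; quarter rest = 2; eighth = 1; quarter note = 2; dotted quarter note = 3; whole note = 8.
Total: 8 + 12 + 2 + 1 + 2 + 3 + 8 = 36.
36 equals 36, so the answer is Yes.

Yes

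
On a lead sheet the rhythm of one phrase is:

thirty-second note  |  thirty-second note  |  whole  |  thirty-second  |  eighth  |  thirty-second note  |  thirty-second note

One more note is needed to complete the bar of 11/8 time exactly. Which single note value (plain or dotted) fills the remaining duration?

dotted sixteenth note

The bar of 11/8 = 44 thirty-second notes.
In thirty-second notes: thirty-second note = 1; thirty-second note = 1; whole = 32; thirty-second = 1; eighth = 4; thirty-second note = 1; thirty-second note = 1.
Total: 1 + 1 + 32 + 1 + 4 + 1 + 1 = 41.
Remaining: 44 − 41 = 3 thirty-second notes, which is a dotted sixteenth note.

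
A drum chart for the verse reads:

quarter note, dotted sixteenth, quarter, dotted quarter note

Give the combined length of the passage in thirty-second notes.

31

Convert each value to thirty-second notes: quarter note = 8; dotted sixteenth = 3; quarter = 8; dotted quarter note = 12.
Total: 8 + 3 + 8 + 12 = 31 thirty-second notes.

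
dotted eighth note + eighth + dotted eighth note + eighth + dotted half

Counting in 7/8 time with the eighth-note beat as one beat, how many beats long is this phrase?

One eighth-note beat = 2 sixteenth notes.
Each duration in sixteenth notes: dotted eighth note = 3; eighth = 2; dotted eighth note = 3; eighth = 2; dotted half = 12.
Sum: 3 + 2 + 3 + 2 + 12 = 22.
22 ÷ 2 = 11 beats.

11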